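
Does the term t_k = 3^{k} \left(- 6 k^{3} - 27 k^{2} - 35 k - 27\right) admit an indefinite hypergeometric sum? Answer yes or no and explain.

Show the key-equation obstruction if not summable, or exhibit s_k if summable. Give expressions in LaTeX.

r(k) = 3*(6*k**3 + 45*k**2 + 107*k + 95)/(6*k**3 + 27*k**2 + 35*k + 27) after simplifying.
So A=3 and B=1, with C=k**3 + 9*k**2/2 + 35*k/6 + 9/2.
Set up (3)·f(k+1) − (1)·f(k) − (k**3 + 9*k**2/2 + 35*k/6 + 9/2) = 0.
Bound: deg f ≤ 3.
Match coefficients ⇒ f(k) = (3*k**3 + 4*k + 3)/6.
Get s_k = R·t_k = 3**k*(-3*k**3 - 4*k - 3) with R(k) = B(k−1)f(k)/C(k) = (3*k**3 + 4*k + 3)/(6*k**3 + 27*k**2 + 35*k + 27).
Verify: 3**k*(3*k**3 - 8*k - 9*(k + 1)**3 - 18) matches t_k.

Yes. s_k = 3^{k} \left(- 3 k^{3} - 4 k - 3\right).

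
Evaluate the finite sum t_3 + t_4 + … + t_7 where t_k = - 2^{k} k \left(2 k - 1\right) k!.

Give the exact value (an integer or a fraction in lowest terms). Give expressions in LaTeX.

Σ = -61931472

Ratio r(k) = (k + 1)**2*(4*k + 2)/(k*(2*k - 1)).
So A=2*k + 2 and B=1, with C=k**2 - k/2.
Solve (2*k + 2)·f(k+1) − (1)·f(k) = k**2 - k/2.
From deg A=1, deg B=0, deg C=2: d=1.
A polynomial solution: f(k) = (k - 2)/2.
Then R = B(k−1)f/C = (k - 2)/(k*(2*k - 1)), so s_k = R(k)·t_k = -2**k*(k - 2)*factorial(k).
Δs = -2**k*k*(2*k - 1)*factorial(k), as required.
Telescoping: Σ = s_(8) − s_(3) = -61931520 − (-48) = -61931472.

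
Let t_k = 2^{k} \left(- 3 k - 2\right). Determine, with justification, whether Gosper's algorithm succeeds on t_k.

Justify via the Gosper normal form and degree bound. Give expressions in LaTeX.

Yes. s_k = 2^{k} \left(4 - 3 k\right).

Compute t_(k+1)/t_k: get 2*(3*k + 5)/(3*k + 2).
Gosper form: A/B · C(k+1)/C(k) with A=2, B=1, C=k + 2/3.
Need (2)·f(k+1) − (1)·f(k) = k + 2/3.
From deg A=0, deg B=0, deg C=1: d=1.
Solving with deg f ≤ 1: f(k) = (3*k - 4)/3.
Get s_k = R·t_k = 2**k*(4 - 3*k) with R(k) = B(k−1)f(k)/C(k) = (3*k - 4)/(3*k + 2).
s_(k+1) − s_k = 2**k*(-3*k - 2) = t_k.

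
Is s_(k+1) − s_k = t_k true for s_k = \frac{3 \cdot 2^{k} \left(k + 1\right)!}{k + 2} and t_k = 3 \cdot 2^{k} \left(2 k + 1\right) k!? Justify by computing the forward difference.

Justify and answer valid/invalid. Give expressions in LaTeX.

s_(k+1) = 6*2**k*factorial(k + 2)/(k + 3)
s_(k+1) − s_k = 3*2**k*(k + 1)*(2*k + 5)*factorial(k + 1)/((k + 2)*(k + 3))
(s_(k+1) − s_k) − t_k = -3*2**k*(2*k**2 + 5*k + 1)*factorial(k)/((k + 2)*(k + 3))

Invalid: residual - \frac{3 \cdot 2^{k} \left(2 k^{2} + 5 k + 1\right) k!}{\left(k + 2\right) \left(k + 3\right)} ≠ 0.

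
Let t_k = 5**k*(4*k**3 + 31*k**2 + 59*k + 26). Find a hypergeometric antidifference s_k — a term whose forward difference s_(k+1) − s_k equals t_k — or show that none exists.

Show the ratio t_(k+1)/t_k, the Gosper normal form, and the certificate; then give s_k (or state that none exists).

s_k = 5**k*(k**3 + 4*k**2 + k - 1)

The ratio is 5*(4*k**3 + 43*k**2 + 133*k + 120)/(4*k**3 + 31*k**2 + 59*k + 26).
A = 5, B = 1, C = k**3 + 31*k**2/4 + 59*k/4 + 13/2.
f must satisfy (5)·f(k+1) − (1)·f(k) = k**3 + 31*k**2/4 + 59*k/4 + 13/2.
From deg A=0, deg B=0, deg C=3: d=3.
Solving with deg f ≤ 3: f(k) = (k**3 + 4*k**2 + k - 1)/4.
Then R = B(k−1)f/C = (k**3 + 4*k**2 + k - 1)/((k + 2)*(4*k**2 + 23*k + 13)), so s_k = R(k)·t_k = 5**k*(k**3 + 4*k**2 + k - 1).
Check: Δs_k = 5**k*(4*k**3 + 31*k**2 + 59*k + 26). ✓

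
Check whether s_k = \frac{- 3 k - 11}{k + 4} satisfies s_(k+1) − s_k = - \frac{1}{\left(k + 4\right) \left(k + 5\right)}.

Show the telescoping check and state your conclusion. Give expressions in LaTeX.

s_(k+1) = (-3*k - 14)/(k + 5)
s_(k+1) − s_k = -1/(k**2 + 9*k + 20)
(s_(k+1) − s_k) − t_k = 0

valid (s_(k+1) − s_k reduces to t_k)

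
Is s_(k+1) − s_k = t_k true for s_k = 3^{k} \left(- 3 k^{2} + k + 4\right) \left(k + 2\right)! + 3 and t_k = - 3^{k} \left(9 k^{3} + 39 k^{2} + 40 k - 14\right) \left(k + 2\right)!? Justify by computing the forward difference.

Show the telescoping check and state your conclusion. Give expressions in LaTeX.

s_(k+1) = 3**(k + 1)*(k - 3*(k + 1)**2 + 5)*factorial(k + 3) + 3
s_(k+1) − s_k = -3**k*(9*k**3 + 39*k**2 + 40*k - 14)*factorial(k + 2)
(s_(k+1) − s_k) − t_k = 0

Valid — Δs_k = t_k.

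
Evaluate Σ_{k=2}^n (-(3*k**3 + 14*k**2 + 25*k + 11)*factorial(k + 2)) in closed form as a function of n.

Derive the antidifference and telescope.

t_(k+1)/t_k = (3*k**4 + 32*k**3 + 131*k**2 + 239*k + 159)/(3*k**3 + 14*k**2 + 25*k + 11).
Normal form (A,B,C) = (k + 3, 1, k**3 + 14*k**2/3 + 25*k/3 + 11/3).
Set up (k + 3)·f(k+1) − (1)·f(k) − (k**3 + 14*k**2/3 + 25*k/3 + 11/3) = 0.
Degrees (1,0,3) ⇒ d ≤ 2.
Match coefficients ⇒ f(k) = (3*k**2 + 2*k - 2)/3.
Then R = B(k−1)f/C = (3*k**2 + 2*k - 2)/(3*k**3 + 14*k**2 + 25*k + 11), so s_k = R(k)·t_k = -(3*k**2 + 2*k - 2)*factorial(k + 2).
s_(k+1) − s_k = -(3*k**3 + 14*k**2 + 25*k + 11)*factorial(k + 2) = t_k.
s_(n+1) = -(3*n**2 + 8*n + 3)*factorial(n + 3) and s_(2) = -336, so S(n) = -3*n**2*factorial(n + 3) - 8*n*factorial(n + 3) - 3*factorial(n + 3) + 336.

S(n) = -3*n**2*factorial(n + 3) - 8*n*factorial(n + 3) - 3*factorial(n + 3) + 336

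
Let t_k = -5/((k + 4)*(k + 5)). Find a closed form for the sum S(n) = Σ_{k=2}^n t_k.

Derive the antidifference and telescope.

r(k) = (k + 4)/(k + 6) after simplifying.
So A=k + 4 and B=k + 6, with C=1.
f must satisfy (k + 4)·f(k+1) − (k + 5)·f(k) = 1.
deg f ≤ 1 (via 1,1,0).
Solving with deg f ≤ 1: f(k) = k/4.
Get s_k = R·t_k = -5*k/(4*k + 16) with R(k) = B(k−1)f(k)/C(k) = k*(k + 5)/4.
Verify: -5/(k**2 + 9*k + 20) matches t_k.
Evaluate: s_(n+1) = 5*(-n - 1)/(4*(n + 5)); subtract s_(2) = -5/12 ⇒ S(n) = 5*(1 - n)/(6*(n + 5)).

S(n) = 5*(1 - n)/(6*(n + 5))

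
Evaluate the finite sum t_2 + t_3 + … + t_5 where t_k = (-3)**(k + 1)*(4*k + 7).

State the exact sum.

Σ = 15228

Compute t_(k+1)/t_k: get 3*(-4*k - 11)/(4*k + 7).
Gosper form: A/B · C(k+1)/C(k) with A=-3, B=1, C=k + 7/4.
Solve (-3)·f(k+1) − (1)·f(k) = k + 7/4.
deg f ≤ 1 (via 0,0,1).
Coefficient equations give f(k) = -(k + 1)/4.
Certificate R = B(k−1)f/C = -(k + 1)/(4*k + 7) gives s_k = 3*(-3)**k*(k + 1).
Check: Δs_k = (-3)**(k + 1)*(4*k + 7). ✓
Telescoping: Σ = s_(6) − s_(2) = 15309 − (81) = 15228.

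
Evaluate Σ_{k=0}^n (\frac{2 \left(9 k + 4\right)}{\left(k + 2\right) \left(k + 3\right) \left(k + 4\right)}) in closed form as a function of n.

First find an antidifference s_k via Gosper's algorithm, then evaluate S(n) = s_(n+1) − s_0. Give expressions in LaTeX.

The ratio is (k + 2)*(9*k + 13)/((k + 5)*(9*k + 4)).
Normal form (A,B,C) = (k + 2, k + 5, k + 4/9).
Need (k + 2)·f(k+1) − (k + 4)·f(k) = k + 4/9.
deg f ≤ 2 (via 1,1,1).
Match coefficients ⇒ f(k) = k*(11*k + 1)/54.
Get s_k = R·t_k = k*(11*k + 1)/(3*(k + 2)*(k + 3)) with R(k) = B(k−1)f(k)/C(k) = k*(k + 4)*(11*k + 1)/(6*(9*k + 4)).
Verify: 2*(9*k + 4)/(k**3 + 9*k**2 + 26*k + 24) matches t_k.
s_(n+1) = (11*n**2 + 23*n + 12)/(3*(n**2 + 7*n + 12)) and s_(0) = 0, so S(n) = (11*n**2 + 23*n + 12)/(3*(n**2 + 7*n + 12)).

S(n) = \frac{11 n^{2} + 23 n + 12}{3 \left(n^{2} + 7 n + 12\right)}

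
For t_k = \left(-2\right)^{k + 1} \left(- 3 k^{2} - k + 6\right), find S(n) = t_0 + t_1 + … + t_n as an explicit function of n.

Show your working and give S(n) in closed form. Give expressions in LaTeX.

The ratio is 2*(-3*k**2 - 7*k + 2)/(3*k**2 + k - 6).
Gosper form: A/B · C(k+1)/C(k) with A=-2, B=1, C=k**2 + k/3 - 2.
Solve (-2)·f(k+1) − (1)·f(k) = k**2 + k/3 - 2.
d = 2 from the (0,0,2) case.
Solving with deg f ≤ 2: f(k) = -(k - 2)*(k + 1)/3.
So s_k = (B(k−1)f/C)·t_k = (-(k - 2)*(k + 1)/(3*k**2 + k - 6))·t_k = (-2)**(k + 1)*(k**2 - k - 2).
Δs = (-2)**(k + 1)*(-3*k**2 - k + 6), as required.
s_(n+1) = (-2)**(n + 2)*(n**2 + n - 2) and s_(0) = 4, so S(n) = 4*(-2)**n*n**2 + 4*(-2)**n*n - 8*(-2)**n - 4.

S(n) = 4 \left(-2\right)^{n} n^{2} + 4 \left(-2\right)^{n} n - 8 \left(-2\right)^{n} - 4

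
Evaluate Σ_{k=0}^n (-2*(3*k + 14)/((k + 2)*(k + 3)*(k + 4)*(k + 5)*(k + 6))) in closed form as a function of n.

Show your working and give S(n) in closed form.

Compute t_(k+1)/t_k: get (k + 2)*(3*k + 17)/((k + 7)*(3*k + 14)).
Take A(k)=k + 2, B(k)=k + 7, C(k)=k + 14/3.
Key eq: (k + 2)·f(k+1) = (k + 6)·f(k) + (k + 14/3).
From deg A=1, deg B=1, deg C=1: d=4.
Solving with deg f ≤ 4: f(k) = k*(k + 4)*(k**2 + 10*k + 31)/90.
Get s_k = R·t_k = k*(-k**2 - 10*k - 31)/(15*(k**3 + 10*k**2 + 31*k + 30)) with R(k) = B(k−1)f(k)/C(k) = k*(k + 4)*(k + 6)*(k**2 + 10*k + 31)/(30*(3*k + 14)).
Verify: 2*(-3*k - 14)/(k**5 + 20*k**4 + 155*k**3 + 580*k**2 + 1044*k + 720) matches t_k.
Telescope: S(n) = s_(n+1) − s_(0) = (-n**3 - 13*n**2 - 54*n - 42)/(15*(n**3 + 13*n**2 + 54*n + 72)) − (0) = (-n**3 - 13*n**2 - 54*n - 42)/(15*(n**3 + 13*n**2 + 54*n + 72)).

S(n) = (-n**3 - 13*n**2 - 54*n - 42)/(15*(n**3 + 13*n**2 + 54*n + 72))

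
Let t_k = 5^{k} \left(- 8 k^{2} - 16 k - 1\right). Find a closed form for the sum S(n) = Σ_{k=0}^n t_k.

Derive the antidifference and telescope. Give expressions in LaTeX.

t_(k+1)/t_k = 5*(8*k**2 + 32*k + 25)/(8*k**2 + 16*k + 1).
So A=5 and B=1, with C=k**2 + 2*k + 1/8.
f must satisfy (5)·f(k+1) − (1)·f(k) = k**2 + 2*k + 1/8.
d = 2 from the (0,0,2) case.
Solving with deg f ≤ 2: f(k) = (k - 1)*(2*k + 1)/8.
Then R = B(k−1)f/C = (k - 1)*(2*k + 1)/(8*k**2 + 16*k + 1), so s_k = R(k)·t_k = 5**k*(-2*k**2 + k + 1).
s_(k+1) − s_k = 5**k*(-8*k**2 - 16*k - 1) = t_k.
Telescope: S(n) = s_(n+1) − s_(0) = 5**(n + 1)*n*(-2*n - 3) − (1) = -10*5**n*n**2 - 15*5**n*n - 1.

S(n) = - 10 \cdot 5^{n} n^{2} - 15 \cdot 5^{n} n - 1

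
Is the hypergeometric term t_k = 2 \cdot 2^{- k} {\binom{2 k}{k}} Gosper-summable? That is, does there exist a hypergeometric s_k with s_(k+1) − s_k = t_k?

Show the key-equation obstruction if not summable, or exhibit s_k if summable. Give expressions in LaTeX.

No. Not Gosper-summable.

Ratio r(k) = (2*k + 1)/(k + 1).
So A=2*k + 1 and B=k + 1, with C=1.
Need (2*k + 1)·f(k+1) − (k)·f(k) = 1.
Bound: deg f ≤ -1.
d = -1 < 0 ⇒ no nonzero polynomial f; not summable.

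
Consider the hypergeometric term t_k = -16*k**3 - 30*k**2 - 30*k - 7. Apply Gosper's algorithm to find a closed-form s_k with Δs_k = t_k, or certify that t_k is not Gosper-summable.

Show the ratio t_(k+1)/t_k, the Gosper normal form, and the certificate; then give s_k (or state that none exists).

r(k) = (16*k**3 + 78*k**2 + 138*k + 83)/(16*k**3 + 30*k**2 + 30*k + 7) after simplifying.
Factor: A=1; B=1; C=k**3 + 15*k**2/8 + 15*k/8 + 7/16.
Solve (1)·f(k+1) − (1)·f(k) = k**3 + 15*k**2/8 + 15*k/8 + 7/16.
deg f ≤ 4 (via 0,0,3).
Coefficient equations give f(k) = k*(2*k - 1)*(2*k**2 + 2*k + 3)/16.
Then R = B(k−1)f/C = k*(2*k - 1)*(2*k**2 + 2*k + 3)/(16*k**3 + 30*k**2 + 30*k + 7), so s_k = R(k)·t_k = k*(-4*k**3 - 2*k**2 - 4*k + 3).
Δs = -16*k**3 - 30*k**2 - 30*k - 7, as required.

s_k = k*(-4*k**3 - 2*k**2 - 4*k + 3)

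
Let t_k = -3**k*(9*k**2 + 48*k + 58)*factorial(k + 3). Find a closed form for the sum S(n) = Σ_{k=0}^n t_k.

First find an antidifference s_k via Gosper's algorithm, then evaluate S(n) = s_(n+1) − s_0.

Ratio r(k) = 3*(9*k**3 + 102*k**2 + 379*k + 460)/(9*k**2 + 48*k + 58).
Factor: A=3*k + 12; B=1; C=k**2 + 16*k/3 + 58/9.
Set up (3*k + 12)·f(k+1) − (1)·f(k) − (k**2 + 16*k/3 + 58/9) = 0.
deg f ≤ 1 (via 1,0,2).
A polynomial solution: f(k) = (3*k + 2)/9.
Then R = B(k−1)f/C = (3*k + 2)/(9*k**2 + 48*k + 58), so s_k = R(k)·t_k = -3**k*(3*k + 2)*factorial(k + 3).
Verify: -3**k*(9*k**2 + 48*k + 58)*factorial(k + 3) matches t_k.
Evaluate: s_(n+1) = -3**(n + 1)*(3*n + 5)*factorial(n + 4); subtract s_(0) = -12 ⇒ S(n) = -9*3**n*n*factorial(n + 4) - 15*3**n*factorial(n + 4) + 12.

S(n) = -9*3**n*n*factorial(n + 4) - 15*3**n*factorial(n + 4) + 12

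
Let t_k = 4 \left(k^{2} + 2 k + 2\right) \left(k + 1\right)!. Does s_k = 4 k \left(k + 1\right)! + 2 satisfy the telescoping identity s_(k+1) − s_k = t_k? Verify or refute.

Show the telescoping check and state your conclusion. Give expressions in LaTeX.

Valid — Δs_k = t_k.

s_(k+1) = 4*(k + 1)*factorial(k + 2) + 2
s_(k+1) − s_k = 4*(k**2 + 2*k + 2)*factorial(k + 1)
(s_(k+1) − s_k) − t_k = 0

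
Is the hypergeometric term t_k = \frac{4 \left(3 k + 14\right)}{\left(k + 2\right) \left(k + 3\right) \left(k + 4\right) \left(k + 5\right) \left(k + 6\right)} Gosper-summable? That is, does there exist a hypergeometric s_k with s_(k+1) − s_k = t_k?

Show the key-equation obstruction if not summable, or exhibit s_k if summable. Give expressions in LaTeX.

Yes. s_k = \frac{2 k \left(k^{2} + 10 k + 31\right)}{15 \left(k^{3} + 10 k^{2} + 31 k + 30\right)}.

Compute t_(k+1)/t_k: get (k + 2)*(3*k + 17)/((k + 7)*(3*k + 14)).
Gosper form: A/B · C(k+1)/C(k) with A=k + 2, B=k + 7, C=k + 14/3.
Solve (k + 2)·f(k+1) − (k + 6)·f(k) = k + 14/3.
Degrees (1,1,1) ⇒ d ≤ 4.
A polynomial solution: f(k) = k*(k + 4)*(k**2 + 10*k + 31)/90.
Certificate R = B(k−1)f/C = k*(k + 4)*(k + 6)*(k**2 + 10*k + 31)/(30*(3*k + 14)) gives s_k = 2*k*(k**2 + 10*k + 31)/(15*(k**3 + 10*k**2 + 31*k + 30)).
Check: Δs_k = 4*(3*k + 14)/(k**5 + 20*k**4 + 155*k**3 + 580*k**2 + 1044*k + 720). ✓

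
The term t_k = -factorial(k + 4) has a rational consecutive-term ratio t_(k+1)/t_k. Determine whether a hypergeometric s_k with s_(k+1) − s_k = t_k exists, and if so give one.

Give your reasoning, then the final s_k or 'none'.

Compute t_(k+1)/t_k: get k + 5.
Normal form (A,B,C) = (k + 5, 1, 1).
Key eq: (k + 5)·f(k+1) = (1)·f(k) + (1).
From deg A=1, deg B=0, deg C=0: d=-1.
Bound -1 < 0, so the key equation has no polynomial solution.

not Gosper-summable; s_k does not exist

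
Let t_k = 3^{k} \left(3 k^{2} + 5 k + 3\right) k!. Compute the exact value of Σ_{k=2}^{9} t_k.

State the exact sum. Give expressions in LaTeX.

Σ = 2142770111964

Step 1: r(k) = 3*(3*k**3 + 14*k**2 + 22*k + 11)/(3*k**2 + 5*k + 3).
So A=3*k + 3 and B=1, with C=k**2 + 5*k/3 + 1.
Solve (3*k + 3)·f(k+1) − (1)·f(k) = k**2 + 5*k/3 + 1.
deg f ≤ 1 (via 1,0,2).
Match coefficients ⇒ f(k) = k/3.
R(k) = B(k−1)·f(k)/C(k) = k/(3*k**2 + 5*k + 3); s_k = R·t_k = 3**k*k*factorial(k).
Check: Δs_k = 3**k*(3*k**2 + 5*k + 3)*factorial(k). ✓
Evaluate s at k=10 and k=2: 2142770112000 and 36; difference 2142770111964.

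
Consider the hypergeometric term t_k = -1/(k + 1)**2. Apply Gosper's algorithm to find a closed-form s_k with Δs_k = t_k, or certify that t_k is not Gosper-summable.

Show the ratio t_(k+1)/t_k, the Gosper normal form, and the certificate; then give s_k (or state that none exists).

none — t_k is not Gosper-summable

Step 1: r(k) = (k + 1)**2/(k + 2)**2.
Normal form (A,B,C) = (k**2 + 2*k + 1, k**2 + 4*k + 4, 1).
Set up (k**2 + 2*k + 1)·f(k+1) − (k**2 + 2*k + 1)·f(k) − (1) = 0.
Bound: deg f ≤ 0.
Put f(k) = c0: A·f(k+1) − B(k−1)·f(k) − C = -1; need -1 = 0 — inconsistent ⇒ no f, not summable.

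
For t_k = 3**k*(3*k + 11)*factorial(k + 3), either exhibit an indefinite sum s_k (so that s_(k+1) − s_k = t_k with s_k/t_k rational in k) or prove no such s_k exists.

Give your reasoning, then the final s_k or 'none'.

s_k = 3**k*factorial(k + 3)

The ratio is 3*(k + 4)*(3*k + 14)/(3*k + 11).
Factor: A=3*k + 12; B=1; C=k + 11/3.
Key eq: (3*k + 12)·f(k+1) = (1)·f(k) + (k + 11/3).
Bound: deg f ≤ 0.
Solving with deg f ≤ 0: f(k) = 1/3.
Certificate R = B(k−1)f/C = 1/(3*k + 11) gives s_k = 3**k*factorial(k + 3).
Δs = 3**k*(3*k + 11)*factorial(k + 3), as required.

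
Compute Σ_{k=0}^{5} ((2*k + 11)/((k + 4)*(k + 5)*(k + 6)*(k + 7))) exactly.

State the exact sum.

Σ = 1/30

Compute t_(k+1)/t_k: get (k + 4)*(2*k + 13)/((k + 8)*(2*k + 11)).
Normal form (A,B,C) = (k + 4, k + 8, k + 11/2).
Key eq: (k + 4)·f(k+1) = (k + 7)·f(k) + (k + 11/2).
deg f ≤ 3 (via 1,1,1).
Solving with deg f ≤ 3: f(k) = k*(k + 5)*(k + 10)/48.
Then R = B(k−1)f/C = k*(k + 5)*(k + 7)*(k + 10)/(24*(2*k + 11)), so s_k = R(k)·t_k = k*(k + 10)/(24*(k**2 + 10*k + 24)).
s_(k+1) − s_k = (2*k + 11)/(k**4 + 22*k**3 + 179*k**2 + 638*k + 840) = t_k.
Telescoping: Σ = s_(6) − s_(0) = 1/30 − (0) = 1/30.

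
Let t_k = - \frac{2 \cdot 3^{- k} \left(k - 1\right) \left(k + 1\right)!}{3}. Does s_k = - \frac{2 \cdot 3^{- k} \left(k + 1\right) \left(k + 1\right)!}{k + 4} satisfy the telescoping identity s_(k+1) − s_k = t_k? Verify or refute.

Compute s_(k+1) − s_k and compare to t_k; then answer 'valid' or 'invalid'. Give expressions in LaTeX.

Invalid: residual \frac{2 \cdot 3^{- k} \left(k^{2} + 3 k - 7\right) \left(k + 1\right)!}{\left(k + 4\right) \left(k + 5\right)} ≠ 0.

s_(k+1) = -2*(k + 2)*factorial(k + 2)/(3*3**k*(k + 5))
s_(k+1) − s_k = -2*(k**3 + 5*k**2 + 2*k + 1)*factorial(k + 1)/(3*3**k*(k + 4)*(k + 5))
(s_(k+1) − s_k) − t_k = 2*(k**2 + 3*k - 7)*factorial(k + 1)/(3**k*(k + 4)*(k + 5))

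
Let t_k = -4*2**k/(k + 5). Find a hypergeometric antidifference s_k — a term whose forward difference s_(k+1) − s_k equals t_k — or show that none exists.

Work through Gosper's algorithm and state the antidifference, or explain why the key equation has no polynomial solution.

none — t_k is not Gosper-summable

Step 1: r(k) = 2*(k + 5)/(k + 6).
Gosper form: A/B · C(k+1)/C(k) with A=2*k + 10, B=k + 6, C=1.
Solve (2*k + 10)·f(k+1) − (k + 5)·f(k) = 1.
deg f ≤ -1 (via 1,1,0).
d = -1 < 0 ⇒ no nonzero polynomial f; not summable.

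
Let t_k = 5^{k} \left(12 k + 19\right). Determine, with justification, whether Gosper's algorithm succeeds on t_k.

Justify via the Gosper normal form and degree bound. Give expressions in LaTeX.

r(k) = 5*(12*k + 31)/(12*k + 19) after simplifying.
A = 5, B = 1, C = k + 19/12.
Solve (5)·f(k+1) − (1)·f(k) = k + 19/12.
Degrees (0,0,1) ⇒ d ≤ 1.
Solve for f: f(k) = (3*k + 1)/12 (degree 1 ≤ 1).
R(k) = B(k−1)·f(k)/C(k) = (3*k + 1)/(12*k + 19); s_k = R·t_k = 5**k*(3*k + 1).
Δs = 5**k*(12*k + 19), as required.

Yes. s_k = 5^{k} \left(3 k + 1\right).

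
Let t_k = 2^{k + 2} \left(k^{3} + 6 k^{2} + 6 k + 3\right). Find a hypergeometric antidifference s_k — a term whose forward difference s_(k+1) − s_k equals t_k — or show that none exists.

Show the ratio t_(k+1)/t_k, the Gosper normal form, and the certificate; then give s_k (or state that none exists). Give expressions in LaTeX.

s_k = 2^{k + 2} \left(k^{3} + 1\right)

Step 1: r(k) = 2*(k**3 + 9*k**2 + 21*k + 16)/(k**3 + 6*k**2 + 6*k + 3).
Gosper form: A/B · C(k+1)/C(k) with A=2, B=1, C=k**3 + 6*k**2 + 6*k + 3.
Solve (2)·f(k+1) − (1)·f(k) = k**3 + 6*k**2 + 6*k + 3.
From deg A=0, deg B=0, deg C=3: d=3.
Coefficient equations give f(k) = (k + 1)*(k**2 - k + 1).
Get s_k = R·t_k = 2**(k + 2)*(k**3 + 1) with R(k) = B(k−1)f(k)/C(k) = (k + 1)*(k**2 - k + 1)/(k**3 + 6*k**2 + 6*k + 3).
Check: Δs_k = 2**(k + 2)*(-k**3 + 2*(k + 1)**3 + 1). ✓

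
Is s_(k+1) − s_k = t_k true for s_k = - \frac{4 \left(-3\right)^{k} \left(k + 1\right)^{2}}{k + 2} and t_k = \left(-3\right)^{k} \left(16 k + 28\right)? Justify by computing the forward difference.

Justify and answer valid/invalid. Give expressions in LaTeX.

s_(k+1) = 12*(-3)**k*(k + 2)**2/(k + 3)
s_(k+1) − s_k = 4*(-3)**k*((k + 1)**2*(k + 3) + 3*(k + 2)**3)/((k + 2)*(k + 3))
(s_(k+1) − s_k) − t_k = (-3)**k*(-16*k**2 - 64*k - 60)/(k**2 + 5*k + 6)

Invalid: residual \frac{\left(-3\right)^{k} \left(- 16 k^{2} - 64 k - 60\right)}{k^{2} + 5 k + 6} ≠ 0.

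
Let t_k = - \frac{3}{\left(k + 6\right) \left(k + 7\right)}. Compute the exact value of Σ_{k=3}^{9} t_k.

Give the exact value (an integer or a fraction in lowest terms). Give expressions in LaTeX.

Σ = -7/48

Step 1: r(k) = (k + 6)/(k + 8).
Normal form (A,B,C) = (k + 6, k + 8, 1).
Need (k + 6)·f(k+1) − (k + 7)·f(k) = 1.
deg f ≤ 1 (via 1,1,0).
Match coefficients ⇒ f(k) = k/6.
Certificate R = B(k−1)f/C = k*(k + 7)/6 gives s_k = -k/(2*k + 12).
Verify: -3/(k**2 + 13*k + 42) matches t_k.
Σ_(k=3)^(9) t_k = s_(10) − s_(3) = -5/16 − (-1/6) = -7/48.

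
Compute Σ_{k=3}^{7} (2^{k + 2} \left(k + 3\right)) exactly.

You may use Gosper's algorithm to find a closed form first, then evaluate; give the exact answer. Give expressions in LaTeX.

t_(k+1)/t_k = 2*(k + 4)/(k + 3).
Gosper form: A/B · C(k+1)/C(k) with A=2, B=1, C=k + 3.
Solve (2)·f(k+1) − (1)·f(k) = k + 3.
deg f ≤ 1 (via 0,0,1).
Solve for f: f(k) = k + 1 (degree 1 ≤ 1).
R(k) = B(k−1)·f(k)/C(k) = (k + 1)/(k + 3); s_k = R·t_k = 2**(k + 2)*(k + 1).
s_(k+1) − s_k = 2**(k + 2)*(k + 3) = t_k.
Σ_(k=3)^(7) t_k = s_(8) − s_(3) = 9216 − (128) = 9088.

Σ = 9088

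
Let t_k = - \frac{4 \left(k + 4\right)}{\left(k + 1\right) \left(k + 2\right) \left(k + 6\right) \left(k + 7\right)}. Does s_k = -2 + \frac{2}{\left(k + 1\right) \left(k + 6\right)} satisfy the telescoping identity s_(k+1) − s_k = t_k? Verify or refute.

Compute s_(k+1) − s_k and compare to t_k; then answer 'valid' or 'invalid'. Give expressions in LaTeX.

s_(k+1) = -2 + 2/((k + 2)*(k + 7))
s_(k+1) − s_k = 4*(-k - 4)/(k**4 + 16*k**3 + 83*k**2 + 152*k + 84)
(s_(k+1) − s_k) − t_k = 0

Valid: the claim telescopes to t_k.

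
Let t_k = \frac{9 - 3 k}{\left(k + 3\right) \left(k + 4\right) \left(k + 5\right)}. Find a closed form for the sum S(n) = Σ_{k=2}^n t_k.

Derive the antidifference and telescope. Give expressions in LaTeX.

S(n) = \frac{- n^{2} + 6 n - 5}{5 \left(n^{2} + 9 n + 20\right)}

The ratio is (k - 2)*(k + 3)/((k - 3)*(k + 6)).
Normal form (A,B,C) = (k + 3, k + 6, k - 3).
Solve (k + 3)·f(k+1) − (k + 5)·f(k) = k - 3.
deg f ≤ 2 (via 1,1,1).
A polynomial solution: f(k) = -k.
R(k) = B(k−1)·f(k)/C(k) = -k*(k + 5)/(k - 3); s_k = R·t_k = 3*k/((k + 3)*(k + 4)).
Verify: 3*(3 - k)/(k**3 + 12*k**2 + 47*k + 60) matches t_k.
Telescope: S(n) = s_(n+1) − s_(2) = 3*(n + 1)/(n**2 + 9*n + 20) − (1/5) = (-n**2 + 6*n - 5)/(5*(n**2 + 9*n + 20)).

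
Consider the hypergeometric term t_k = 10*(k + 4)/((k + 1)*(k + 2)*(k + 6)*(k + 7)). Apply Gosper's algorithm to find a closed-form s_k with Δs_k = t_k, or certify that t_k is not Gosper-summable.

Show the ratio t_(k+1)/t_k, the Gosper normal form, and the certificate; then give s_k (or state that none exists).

s_k = 5*k*(k + 7)/(6*(k**2 + 7*k + 6))

Compute t_(k+1)/t_k: get (k + 1)*(k + 5)*(k + 6)/((k + 3)*(k + 4)*(k + 8)).
So A=k + 1 and B=k + 8, with C=k**4 + 16*k**3 + 95*k**2 + 248*k + 240.
Solve (k + 1)·f(k+1) − (k + 7)·f(k) = k**4 + 16*k**3 + 95*k**2 + 248*k + 240.
deg f ≤ 6 (via 1,1,4).
Match coefficients ⇒ f(k) = k*(k + 2)*(k + 3)*(k + 4)*(k + 5)*(k + 7)/12.
Then R = B(k−1)f/C = k*(k + 2)*(k + 7)**2/(12*(k + 4)), so s_k = R(k)·t_k = 5*k*(k + 7)/(6*(k**2 + 7*k + 6)).
s_(k+1) − s_k = 10*(k + 4)/(k**4 + 16*k**3 + 83*k**2 + 152*k + 84) = t_k.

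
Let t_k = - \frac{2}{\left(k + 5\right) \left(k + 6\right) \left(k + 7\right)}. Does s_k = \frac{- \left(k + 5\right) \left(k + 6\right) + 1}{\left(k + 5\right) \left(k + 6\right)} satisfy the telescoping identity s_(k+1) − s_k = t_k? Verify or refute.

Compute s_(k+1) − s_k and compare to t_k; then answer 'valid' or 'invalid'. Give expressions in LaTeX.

s_(k+1) = (-(k + 6)*(k + 7) + 1)/((k + 6)*(k + 7))
s_(k+1) − s_k = -2/(k**3 + 18*k**2 + 107*k + 210)
(s_(k+1) − s_k) − t_k = 0

Valid — Δs_k = t_k.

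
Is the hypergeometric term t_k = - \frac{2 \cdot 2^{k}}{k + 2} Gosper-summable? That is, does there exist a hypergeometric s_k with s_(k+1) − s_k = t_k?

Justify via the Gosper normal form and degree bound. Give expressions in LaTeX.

No — negative degree bound, so no certificate f.

Compute t_(k+1)/t_k: get 2*(k + 2)/(k + 3).
Take A(k)=2*k + 4, B(k)=k + 3, C(k)=1.
Key eq: (2*k + 4)·f(k+1) = (k + 2)·f(k) + (1).
deg f ≤ -1 (via 1,1,0).
d = -1 < 0 ⇒ no nonzero polynomial f; not summable.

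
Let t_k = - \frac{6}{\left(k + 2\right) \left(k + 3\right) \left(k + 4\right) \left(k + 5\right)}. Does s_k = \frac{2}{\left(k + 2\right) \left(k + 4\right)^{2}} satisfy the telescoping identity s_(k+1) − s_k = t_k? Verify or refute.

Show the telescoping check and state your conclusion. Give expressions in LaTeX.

s_(k+1) = 2/((k + 3)*(k + 5)**2)
s_(k+1) − s_k = 2/((k + 3)*(k + 5)**2) - 2/((k + 2)*(k + 4)**2)
(s_(k+1) − s_k) − t_k = 2*(4*k + 17)/(k**6 + 23*k**5 + 217*k**4 + 1073*k**3 + 2926*k**2 + 4160*k + 2400)

Invalid: residual \frac{2 \left(4 k + 17\right)}{k^{6} + 23 k^{5} + 217 k^{4} + 1073 k^{3} + 2926 k^{2} + 4160 k + 2400} ≠ 0.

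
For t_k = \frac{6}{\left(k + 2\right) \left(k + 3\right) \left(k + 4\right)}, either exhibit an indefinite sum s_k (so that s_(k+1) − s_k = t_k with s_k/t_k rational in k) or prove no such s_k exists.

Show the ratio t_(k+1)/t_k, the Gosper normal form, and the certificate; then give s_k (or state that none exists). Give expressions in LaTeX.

Compute t_(k+1)/t_k: get (k + 2)/(k + 5).
Take A(k)=k + 2, B(k)=k + 5, C(k)=1.
Set up (k + 2)·f(k+1) − (k + 4)·f(k) − (1) = 0.
deg f ≤ 2 (via 1,1,0).
Solving with deg f ≤ 2: f(k) = k*(k + 5)/12.
So s_k = (B(k−1)f/C)·t_k = (k*(k + 4)*(k + 5)/12)·t_k = k*(k + 5)/(2*(k + 2)*(k + 3)).
Check: Δs_k = 6/(k**3 + 9*k**2 + 26*k + 24). ✓

s_k = \frac{k \left(k + 5\right)}{2 \left(k + 2\right) \left(k + 3\right)}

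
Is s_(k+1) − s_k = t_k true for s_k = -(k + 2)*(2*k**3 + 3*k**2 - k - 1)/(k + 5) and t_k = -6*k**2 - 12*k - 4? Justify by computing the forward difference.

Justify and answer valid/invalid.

s_(k+1) = (k + 3)*(k - 2*(k + 1)**3 - 3*(k + 1)**2 + 2)/(k + 6)
s_(k+1) − s_k = (-6*k**4 - 66*k**3 - 199*k**2 - 209*k - 57)/(k**2 + 11*k + 30)
(s_(k+1) − s_k) − t_k = 3*(4*k**3 + 39*k**2 + 65*k + 21)/(k**2 + 11*k + 30)

Invalid: residual 3*(4*k**3 + 39*k**2 + 65*k + 21)/(k**2 + 11*k + 30) ≠ 0.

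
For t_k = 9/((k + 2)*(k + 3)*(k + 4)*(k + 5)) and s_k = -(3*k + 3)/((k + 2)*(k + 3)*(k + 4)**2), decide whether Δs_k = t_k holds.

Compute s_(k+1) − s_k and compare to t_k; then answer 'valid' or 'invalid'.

s_(k+1) = 3*(-k - 2)/((k + 3)*(k + 4)*(k + 5)**2)
s_(k+1) − s_k = 9*(k**2 + 5*k + 3)/(k**6 + 23*k**5 + 217*k**4 + 1073*k**3 + 2926*k**2 + 4160*k + 2400)
(s_(k+1) − s_k) − t_k = 9*(-4*k - 17)/(k**6 + 23*k**5 + 217*k**4 + 1073*k**3 + 2926*k**2 + 4160*k + 2400)

Invalid: residual 9*(-4*k - 17)/(k**6 + 23*k**5 + 217*k**4 + 1073*k**3 + 2926*k**2 + 4160*k + 2400) ≠ 0.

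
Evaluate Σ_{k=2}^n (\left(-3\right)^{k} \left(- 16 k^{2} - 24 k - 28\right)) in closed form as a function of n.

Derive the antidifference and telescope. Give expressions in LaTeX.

S(n) = - 12 \left(-3\right)^{n} n^{2} - 24 \left(-3\right)^{n} n - 24 \left(-3\right)^{n} - 180

Ratio r(k) = 3*(-4*k**2 - 14*k - 17)/(4*k**2 + 6*k + 7).
Take A(k)=-3, B(k)=1, C(k)=k**2 + 3*k/2 + 7/4.
Set up (-3)·f(k+1) − (1)·f(k) − (k**2 + 3*k/2 + 7/4) = 0.
d = 2 from the (0,0,2) case.
Match coefficients ⇒ f(k) = -(k**2 + 1)/4.
Get s_k = R·t_k = 4*(-3)**k*(k**2 + 1) with R(k) = B(k−1)f(k)/C(k) = -(k**2 + 1)/(4*k**2 + 6*k + 7).
Δs = (-3)**k*(-16*k**2 - 24*k - 28), as required.
Evaluate: s_(n+1) = (-3)**(n + 1)*(4*n**2 + 8*n + 8); subtract s_(2) = 180 ⇒ S(n) = -12*(-3)**n*n**2 - 24*(-3)**n*n - 24*(-3)**n - 180.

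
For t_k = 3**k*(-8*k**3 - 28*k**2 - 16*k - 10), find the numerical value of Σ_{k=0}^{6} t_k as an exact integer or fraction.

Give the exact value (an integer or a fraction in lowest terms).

Σ = -2606902

Compute t_(k+1)/t_k: get 3*(4*k**3 + 26*k**2 + 48*k + 31)/(4*k**3 + 14*k**2 + 8*k + 5).
Factor: A=3; B=1; C=k**3 + 7*k**2/2 + 2*k + 5/4.
f must satisfy (3)·f(k+1) − (1)·f(k) = k**3 + 7*k**2/2 + 2*k + 5/4.
Bound: deg f ≤ 3.
Solving with deg f ≤ 3: f(k) = (2*k**3 - 2*k**2 + k + 1)/4.
R(k) = B(k−1)·f(k)/C(k) = (2*k**3 - 2*k**2 + k + 1)/(4*k**3 + 14*k**2 + 8*k + 5); s_k = R·t_k = 2*3**k*(-2*k**3 + 2*k**2 - k - 1).
s_(k+1) − s_k = 3**k*(-8*k**3 - 28*k**2 - 16*k - 10) = t_k.
Telescoping: Σ = s_(7) − s_(0) = -2606904 − (-2) = -2606902.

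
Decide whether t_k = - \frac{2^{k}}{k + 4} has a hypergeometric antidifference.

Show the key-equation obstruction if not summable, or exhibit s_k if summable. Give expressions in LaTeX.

No — key equation has no polynomial f.

Step 1: r(k) = 2*(k + 4)/(k + 5).
Gosper form: A/B · C(k+1)/C(k) with A=2*k + 8, B=k + 5, C=1.
Key eq: (2*k + 8)·f(k+1) = (k + 4)·f(k) + (1).
deg f ≤ -1 (via 1,1,0).
Negative degree bound (-1): no f exists, t_k not Gosper-summable.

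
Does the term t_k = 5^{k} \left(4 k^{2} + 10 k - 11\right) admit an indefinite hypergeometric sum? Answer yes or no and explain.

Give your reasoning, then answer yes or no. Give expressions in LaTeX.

Yes. s_k = 5^{k} \left(k^{2} - 4\right).

Ratio r(k) = 5*(4*k**2 + 18*k + 3)/(4*k**2 + 10*k - 11).
A = 5, B = 1, C = k**2 + 5*k/2 - 11/4.
Solve (5)·f(k+1) − (1)·f(k) = k**2 + 5*k/2 - 11/4.
Bound: deg f ≤ 2.
Solving with deg f ≤ 2: f(k) = (k - 2)*(k + 2)/4.
Then R = B(k−1)f/C = (k - 2)*(k + 2)/(4*k**2 + 10*k - 11), so s_k = R(k)·t_k = 5**k*(k**2 - 4).
s_(k+1) − s_k = 5**k*(4*k**2 + 10*k - 11) = t_k.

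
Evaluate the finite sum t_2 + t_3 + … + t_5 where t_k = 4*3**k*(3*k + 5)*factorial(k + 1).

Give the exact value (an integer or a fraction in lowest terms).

Step 1: r(k) = 3*(k + 2)*(3*k + 8)/(3*k + 5).
Factor: A=3*k + 6; B=1; C=k + 5/3.
Set up (3*k + 6)·f(k+1) − (1)·f(k) − (k + 5/3) = 0.
Bound: deg f ≤ 0.
A polynomial solution: f(k) = 1/3.
Get s_k = R·t_k = 4*3**k*factorial(k + 1) with R(k) = B(k−1)f(k)/C(k) = 1/(3*k + 5).
Verify: 4*3**k*(3*k + 5)*factorial(k + 1) matches t_k.
Evaluate s at k=6 and k=2: 14696640 and 216; difference 14696424.

Σ = 14696424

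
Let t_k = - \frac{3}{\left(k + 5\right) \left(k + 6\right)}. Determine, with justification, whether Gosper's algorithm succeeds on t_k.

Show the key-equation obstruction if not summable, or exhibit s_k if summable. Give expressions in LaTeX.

Yes. s_k = - \frac{3 k}{5 k + 25}.

t_(k+1)/t_k = (k + 5)/(k + 7).
Gosper form: A/B · C(k+1)/C(k) with A=k + 5, B=k + 7, C=1.
f must satisfy (k + 5)·f(k+1) − (k + 6)·f(k) = 1.
d = 1 from the (1,1,0) case.
A polynomial solution: f(k) = k/5.
Certificate R = B(k−1)f/C = k*(k + 6)/5 gives s_k = -3*k/(5*k + 25).
s_(k+1) − s_k = -3/(k**2 + 11*k + 30) = t_k.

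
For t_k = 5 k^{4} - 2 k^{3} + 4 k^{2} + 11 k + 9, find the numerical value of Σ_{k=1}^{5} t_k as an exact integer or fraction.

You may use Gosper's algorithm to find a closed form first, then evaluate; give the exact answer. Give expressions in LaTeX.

t_(k+1)/t_k = (5*k**4 + 18*k**3 + 28*k**2 + 33*k + 27)/(5*k**4 - 2*k**3 + 4*k**2 + 11*k + 9).
So A=1 and B=1, with C=k**4 - 2*k**3/5 + 4*k**2/5 + 11*k/5 + 9/5.
Set up (1)·f(k+1) − (1)·f(k) − (k**4 - 2*k**3/5 + 4*k**2/5 + 11*k/5 + 9/5) = 0.
deg f ≤ 5 (via 0,0,4).
Solving with deg f ≤ 5: f(k) = k*(k**4 - 3*k**3 + 4*k**2 + 3*k + 4)/5.
Certificate R = B(k−1)f/C = k*(k**4 - 3*k**3 + 4*k**2 + 3*k + 4)/(5*k**4 - 2*k**3 + 4*k**2 + 11*k + 9) gives s_k = k*(k**4 - 3*k**3 + 4*k**2 + 3*k + 4).
Verify: 5*k**4 - 2*k**3 + 4*k**2 + 11*k + 9 matches t_k.
Evaluate s at k=6 and k=1: 4884 and 9; difference 4875.

Σ = 4875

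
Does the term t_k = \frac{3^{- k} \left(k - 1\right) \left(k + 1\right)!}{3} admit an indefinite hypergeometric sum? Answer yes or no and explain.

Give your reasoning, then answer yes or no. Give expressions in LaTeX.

Step 1: r(k) = k*(k + 2)/(3*(k - 1)).
Normal form (A,B,C) = (k/3 + 2/3, 1, k - 1).
Set up (k/3 + 2/3)·f(k+1) − (1)·f(k) − (k - 1) = 0.
From deg A=1, deg B=0, deg C=1: d=0.
Coefficient equations give f(k) = 3.
Certificate R = B(k−1)f/C = 3/(k - 1) gives s_k = factorial(k + 1)/3**k.
Δs = (k - 1)*factorial(k + 1)/(3*3**k), as required.

Yes. s_k = 3^{- k} \left(k + 1\right)!.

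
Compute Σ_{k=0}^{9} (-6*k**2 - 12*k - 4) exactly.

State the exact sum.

Σ = -2290

The ratio is (3*k**2 + 12*k + 11)/(3*k**2 + 6*k + 2).
Take A(k)=1, B(k)=1, C(k)=k**2 + 2*k + 2/3.
Key eq: (1)·f(k+1) = (1)·f(k) + (k**2 + 2*k + 2/3).
From deg A=0, deg B=0, deg C=2: d=3.
A polynomial solution: f(k) = k*(2*k**2 + 3*k - 1)/6.
Get s_k = R·t_k = k*(-2*k**2 - 3*k + 1) with R(k) = B(k−1)f(k)/C(k) = k*(2*k**2 + 3*k - 1)/(2*(3*k**2 + 6*k + 2)).
Δs = -6*k**2 - 12*k - 4, as required.
Σ_(k=0)^(9) t_k = s_(10) − s_(0) = -2290 − (0) = -2290.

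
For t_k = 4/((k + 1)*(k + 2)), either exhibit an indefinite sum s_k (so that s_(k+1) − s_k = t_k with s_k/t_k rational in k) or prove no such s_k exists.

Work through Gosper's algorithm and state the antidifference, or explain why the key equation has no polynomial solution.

s_k = 4*k/(k + 1)

t_(k+1)/t_k = (k + 1)/(k + 3).
Take A(k)=k + 1, B(k)=k + 3, C(k)=1.
Need (k + 1)·f(k+1) − (k + 2)·f(k) = 1.
Degrees (1,1,0) ⇒ d ≤ 1.
Match coefficients ⇒ f(k) = k.
So s_k = (B(k−1)f/C)·t_k = (k*(k + 2))·t_k = 4*k/(k + 1).
Check: Δs_k = 4/(k**2 + 3*k + 2). ✓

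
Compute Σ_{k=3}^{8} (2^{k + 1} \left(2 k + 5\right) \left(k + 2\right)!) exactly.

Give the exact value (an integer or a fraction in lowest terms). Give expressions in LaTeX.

The ratio is 2*(k + 3)*(2*k + 7)/(2*k + 5).
Factor: A=2*k + 6; B=1; C=k + 5/2.
f must satisfy (2*k + 6)·f(k+1) − (1)·f(k) = k + 5/2.
deg f ≤ 0 (via 1,0,1).
Solve for f: f(k) = 1/2 (degree 0 ≤ 0).
Certificate R = B(k−1)f/C = 1/(2*k + 5) gives s_k = 2**(k + 1)*factorial(k + 2).
Verify: 2**(k + 1)*(2*k + 5)*factorial(k + 2) matches t_k.
Evaluate s at k=9 and k=3: 40874803200 and 1920; difference 40874801280.

Σ = 40874801280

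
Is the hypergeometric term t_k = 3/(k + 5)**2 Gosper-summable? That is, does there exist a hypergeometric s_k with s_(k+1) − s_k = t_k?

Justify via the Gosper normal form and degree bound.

Compute t_(k+1)/t_k: get (k + 5)**2/(k + 6)**2.
Factor: A=k**2 + 10*k + 25; B=k**2 + 12*k + 36; C=1.
Solve (k**2 + 10*k + 25)·f(k+1) − (k**2 + 10*k + 25)·f(k) = 1.
From deg A=2, deg B=2, deg C=0: d=0.
Write f(k) = c0. Then LHS − RHS = -1, requiring -1 = 0: contradictory. No certificate.

No — key equation has no polynomial f.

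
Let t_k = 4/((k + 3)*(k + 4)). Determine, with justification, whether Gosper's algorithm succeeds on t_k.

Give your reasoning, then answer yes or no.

r(k) = (k + 3)/(k + 5) after simplifying.
A = k + 3, B = k + 5, C = 1.
Need (k + 3)·f(k+1) − (k + 4)·f(k) = 1.
deg f ≤ 1 (via 1,1,0).
Match coefficients ⇒ f(k) = k/3.
R(k) = B(k−1)·f(k)/C(k) = k*(k + 4)/3; s_k = R·t_k = 4*k/(3*(k + 3)).
s_(k+1) − s_k = 4/(k**2 + 7*k + 12) = t_k.

Yes. s_k = 4*k/(3*(k + 3)).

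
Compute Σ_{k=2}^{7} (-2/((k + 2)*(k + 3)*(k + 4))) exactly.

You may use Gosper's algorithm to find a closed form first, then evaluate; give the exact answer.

Σ = -9/220

The ratio is (k + 2)/(k + 5).
Take A(k)=k + 2, B(k)=k + 5, C(k)=1.
Solve (k + 2)·f(k+1) − (k + 4)·f(k) = 1.
From deg A=1, deg B=1, deg C=0: d=2.
Solve for f: f(k) = k*(k + 5)/12 (degree 2 ≤ 2).
R(k) = B(k−1)·f(k)/C(k) = k*(k + 4)*(k + 5)/12; s_k = R·t_k = k*(-k - 5)/(6*(k + 2)*(k + 3)).
Verify: -2/(k**3 + 9*k**2 + 26*k + 24) matches t_k.
Σ_(k=2)^(7) t_k = s_(8) − s_(2) = -26/165 − (-7/60) = -9/220.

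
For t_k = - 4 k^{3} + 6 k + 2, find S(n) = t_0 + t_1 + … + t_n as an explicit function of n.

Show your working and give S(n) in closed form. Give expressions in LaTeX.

S(n) = - n^{4} - 2 n^{3} + 2 n^{2} + 5 n + 2

t_(k+1)/t_k = (3*k - 2*(k + 1)**3 + 4)/(-2*k**3 + 3*k + 1).
A = 1, B = 1, C = k**3 - 3*k/2 - 1/2.
Solve (1)·f(k+1) − (1)·f(k) = k**3 - 3*k/2 - 1/2.
Degrees (0,0,3) ⇒ d ≤ 4.
Solve for f: f(k) = k*(k + 1)*(k**2 - 3*k + 1)/4 (degree 4 ≤ 4).
Then R = B(k−1)f/C = k*(k**2 - 3*k + 1)/(2*(2*k**2 - 2*k - 1)), so s_k = R(k)·t_k = k*(-k**3 + 2*k**2 + 2*k - 1).
Verify: -4*k**3 + 6*k + 2 matches t_k.
Evaluate: s_(n+1) = -n**4 - 2*n**3 + 2*n**2 + 5*n + 2; subtract s_(0) = 0 ⇒ S(n) = -n**4 - 2*n**3 + 2*n**2 + 5*n + 2.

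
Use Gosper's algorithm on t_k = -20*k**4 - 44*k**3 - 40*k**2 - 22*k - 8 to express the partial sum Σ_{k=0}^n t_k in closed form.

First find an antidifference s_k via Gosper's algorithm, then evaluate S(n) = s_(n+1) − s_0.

The ratio is (10*k**4 + 62*k**3 + 146*k**2 + 157*k + 67)/(10*k**4 + 22*k**3 + 20*k**2 + 11*k + 4).
So A=1 and B=1, with C=k**4 + 11*k**3/5 + 2*k**2 + 11*k/10 + 2/5.
Key eq: (1)·f(k+1) = (1)·f(k) + (k**4 + 11*k**3/5 + 2*k**2 + 11*k/10 + 2/5).
d = 5 from the (0,0,4) case.
Solving with deg f ≤ 5: f(k) = k*(4*k**4 + k**3 - 2*k**2 + 2*k + 3)/20.
R(k) = B(k−1)·f(k)/C(k) = k*(4*k**4 + k**3 - 2*k**2 + 2*k + 3)/(2*(10*k**4 + 22*k**3 + 20*k**2 + 11*k + 4)); s_k = R·t_k = k*(-4*k**4 - k**3 + 2*k**2 - 2*k - 3).
Check: Δs_k = -20*k**4 - 44*k**3 - 40*k**2 - 22*k - 8. ✓
Σ_(k=0)^n t_k = s_(n+1) − s_(0) = (-4*n**5 - 21*n**4 - 42*n**3 - 42*n**2 - 25*n - 8) − (0), i.e. -4*n**5 - 21*n**4 - 42*n**3 - 42*n**2 - 25*n - 8.

S(n) = -4*n**5 - 21*n**4 - 42*n**3 - 42*n**2 - 25*n - 8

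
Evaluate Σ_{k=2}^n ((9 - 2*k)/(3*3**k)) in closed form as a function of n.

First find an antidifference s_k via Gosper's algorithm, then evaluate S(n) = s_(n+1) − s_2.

S(n) = 3**(-n - 2)*(2*3**n + 3*n - 9)

Ratio r(k) = (2*k - 7)/(3*(2*k - 9)).
Gosper form: A/B · C(k+1)/C(k) with A=1/3, B=1, C=k - 9/2.
Set up (1/3)·f(k+1) − (1)·f(k) − (k - 9/2) = 0.
deg f ≤ 1 (via 0,0,1).
Match coefficients ⇒ f(k) = -3*(k - 4)/2.
Get s_k = R·t_k = (k - 4)/3**k with R(k) = B(k−1)f(k)/C(k) = -3*(k - 4)/(2*k - 9).
s_(k+1) − s_k = (9 - 2*k)/(3*3**k) = t_k.
Telescope: S(n) = s_(n+1) − s_(2) = 3**(-n - 1)*(n - 3) − (-2/9) = 3**(-n - 2)*(2*3**n + 3*n - 9).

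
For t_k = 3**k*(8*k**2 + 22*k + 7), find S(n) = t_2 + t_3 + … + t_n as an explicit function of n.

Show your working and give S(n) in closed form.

S(n) = 12*3**n*n**2 + 21*3**n*n + 6*3**n - 117

r(k) = 3*(8*k**2 + 38*k + 37)/(8*k**2 + 22*k + 7) after simplifying.
Normal form (A,B,C) = (3, 1, k**2 + 11*k/4 + 7/8).
Key eq: (3)·f(k+1) = (1)·f(k) + (k**2 + 11*k/4 + 7/8).
From deg A=0, deg B=0, deg C=2: d=2.
A polynomial solution: f(k) = (4*k**2 - k - 1)/8.
Certificate R = B(k−1)f/C = (4*k**2 - k - 1)/(8*k**2 + 22*k + 7) gives s_k = 3**k*(4*k**2 - k - 1).
s_(k+1) − s_k = 3**k*(8*k**2 + 22*k + 7) = t_k.
Evaluate: s_(n+1) = 3**(n + 1)*(4*n**2 + 7*n + 2); subtract s_(2) = 117 ⇒ S(n) = 12*3**n*n**2 + 21*3**n*n + 6*3**n - 117.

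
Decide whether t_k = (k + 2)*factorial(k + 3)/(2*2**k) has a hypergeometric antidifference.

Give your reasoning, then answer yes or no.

Ratio r(k) = (k + 3)*(k + 4)/(2*(k + 2)).
Take A(k)=k/2 + 2, B(k)=1, C(k)=k + 2.
Solve (k/2 + 2)·f(k+1) − (1)·f(k) = k + 2.
d = 0 from the (1,0,1) case.
Solve for f: f(k) = 2 (degree 0 ≤ 0).
Get s_k = R·t_k = factorial(k + 3)/2**k with R(k) = B(k−1)f(k)/C(k) = 2/(k + 2).
Δs = (k + 2)*factorial(k + 3)/(2*2**k), as required.

Yes. s_k = factorial(k + 3)/2**k.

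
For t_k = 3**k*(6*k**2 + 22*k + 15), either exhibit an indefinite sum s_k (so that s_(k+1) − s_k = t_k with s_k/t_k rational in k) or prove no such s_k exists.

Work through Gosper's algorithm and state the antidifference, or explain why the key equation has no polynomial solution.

Ratio r(k) = 3*(6*k**2 + 34*k + 43)/(6*k**2 + 22*k + 15).
Normal form (A,B,C) = (3, 1, k**2 + 11*k/3 + 5/2).
Key eq: (3)·f(k+1) = (1)·f(k) + (k**2 + 11*k/3 + 5/2).
From deg A=0, deg B=0, deg C=2: d=2.
Solving with deg f ≤ 2: f(k) = k*(3*k + 2)/6.
Certificate R = B(k−1)f/C = k*(3*k + 2)/(6*k**2 + 22*k + 15) gives s_k = 3**k*k*(3*k + 2).
s_(k+1) − s_k = 3**k*(6*k**2 + 22*k + 15) = t_k.

s_k = 3**k*k*(3*k + 2)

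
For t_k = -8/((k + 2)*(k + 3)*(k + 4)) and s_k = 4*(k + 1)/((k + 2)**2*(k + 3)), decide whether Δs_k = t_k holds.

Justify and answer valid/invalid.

s_(k+1) = 4*(k + 2)/((k + 3)**2*(k + 4))
s_(k+1) − s_k = 4*(-(k + 1)*(k + 3)*(k + 4) + (k + 2)**3)/((k + 2)**2*(k + 3)**2*(k + 4))
(s_(k+1) − s_k) − t_k = 4*(3*k + 8)/(k**5 + 14*k**4 + 77*k**3 + 208*k**2 + 276*k + 144)

Invalid: residual 4*(3*k + 8)/(k**5 + 14*k**4 + 77*k**3 + 208*k**2 + 276*k + 144) ≠ 0.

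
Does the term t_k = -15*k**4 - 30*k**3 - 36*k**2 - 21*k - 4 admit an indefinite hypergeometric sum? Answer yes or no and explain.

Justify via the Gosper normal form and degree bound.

The ratio is (15*k**4 + 90*k**3 + 216*k**2 + 243*k + 106)/(15*k**4 + 30*k**3 + 36*k**2 + 21*k + 4).
Factor: A=1; B=1; C=k**4 + 2*k**3 + 12*k**2/5 + 7*k/5 + 4/15.
Solve (1)·f(k+1) − (1)·f(k) = k**4 + 2*k**3 + 12*k**2/5 + 7*k/5 + 4/15.
Degrees (0,0,4) ⇒ d ≤ 5.
Solve for f: f(k) = k*(k**2 + 1)*(3*k**2 - 1)/15 (degree 5 ≤ 5).
Then R = B(k−1)f/C = k*(k**2 + 1)*(3*k**2 - 1)/(15*k**4 + 30*k**3 + 36*k**2 + 21*k + 4), so s_k = R(k)·t_k = -3*k**5 - 2*k**3 + k.
Check: Δs_k = -15*k**4 - 30*k**3 - 36*k**2 - 21*k - 4. ✓

Yes. s_k = -3*k**5 - 2*k**3 + k.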